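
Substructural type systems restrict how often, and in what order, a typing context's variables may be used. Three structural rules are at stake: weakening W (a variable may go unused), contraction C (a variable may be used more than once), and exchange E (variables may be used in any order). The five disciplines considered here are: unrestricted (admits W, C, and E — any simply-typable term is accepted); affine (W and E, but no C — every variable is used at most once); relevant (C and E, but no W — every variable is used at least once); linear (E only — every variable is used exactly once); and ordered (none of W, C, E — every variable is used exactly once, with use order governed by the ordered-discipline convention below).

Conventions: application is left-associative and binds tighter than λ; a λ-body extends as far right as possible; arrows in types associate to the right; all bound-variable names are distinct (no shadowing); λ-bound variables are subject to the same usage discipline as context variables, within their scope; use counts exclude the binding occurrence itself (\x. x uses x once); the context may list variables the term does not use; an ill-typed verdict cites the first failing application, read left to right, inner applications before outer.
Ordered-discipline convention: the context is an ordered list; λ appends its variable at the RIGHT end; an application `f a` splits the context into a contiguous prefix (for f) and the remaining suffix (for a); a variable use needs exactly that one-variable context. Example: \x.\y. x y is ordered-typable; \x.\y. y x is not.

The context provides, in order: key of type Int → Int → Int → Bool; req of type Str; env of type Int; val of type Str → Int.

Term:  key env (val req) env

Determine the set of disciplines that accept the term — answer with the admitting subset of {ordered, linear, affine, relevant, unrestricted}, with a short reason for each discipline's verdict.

accepted by: relevant, unrestricted
counts: key: 1; req: 1; env: 2; val: 1
order of uses: key, env, val, req, env
typing: well-typed at Bool
ordered ✗ (uses contraction: env ×2)
linear ✗ (uses contraction: env ×2)
affine ✗ (uses contraction: env ×2)
relevant ✓ (none of key, req, env, val goes unused)
unrestricted ✓ (type-checks (Bool) and nothing is barred)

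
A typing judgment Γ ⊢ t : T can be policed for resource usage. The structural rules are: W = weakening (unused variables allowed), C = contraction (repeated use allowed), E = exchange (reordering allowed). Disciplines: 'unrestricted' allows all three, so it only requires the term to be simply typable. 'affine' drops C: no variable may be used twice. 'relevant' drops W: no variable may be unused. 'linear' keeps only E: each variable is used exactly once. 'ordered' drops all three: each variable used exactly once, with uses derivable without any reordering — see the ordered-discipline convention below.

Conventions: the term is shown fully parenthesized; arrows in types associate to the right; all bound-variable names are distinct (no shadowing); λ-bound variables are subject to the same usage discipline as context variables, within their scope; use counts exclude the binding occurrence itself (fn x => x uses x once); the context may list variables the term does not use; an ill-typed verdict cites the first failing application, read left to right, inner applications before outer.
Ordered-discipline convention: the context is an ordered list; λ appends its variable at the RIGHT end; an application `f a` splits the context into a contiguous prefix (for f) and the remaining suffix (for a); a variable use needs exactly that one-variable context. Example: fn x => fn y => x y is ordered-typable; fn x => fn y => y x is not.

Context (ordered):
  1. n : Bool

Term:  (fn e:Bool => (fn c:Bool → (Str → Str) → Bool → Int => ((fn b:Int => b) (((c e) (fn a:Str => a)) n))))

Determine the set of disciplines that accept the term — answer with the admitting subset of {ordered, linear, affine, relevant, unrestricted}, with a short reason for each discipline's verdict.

admitted by: linear, affine, relevant, unrestricted
counts: n: 1; e (λ-bound): 1; c (λ-bound): 1; b (λ-bound): 1; a (λ-bound): 1
uses in reading order: b, c, e, a, n
typing: well-typed — term : Bool → (Bool → (Str → Str) → Bool → Int) → Int
ordered: ✗ — no ordered split (uses run b, c, e, a, n)
linear: ✓ — each of n, e, c, b, a used exactly once
affine: ✓ — no duplicate uses among n, e, c, b, a
relevant: ✓ — every one of n, e, c, b, a appears
unrestricted: ✓ — well-typed at Bool → (Bool → (Str → Str) → Bool → Int) → Int; no restrictions here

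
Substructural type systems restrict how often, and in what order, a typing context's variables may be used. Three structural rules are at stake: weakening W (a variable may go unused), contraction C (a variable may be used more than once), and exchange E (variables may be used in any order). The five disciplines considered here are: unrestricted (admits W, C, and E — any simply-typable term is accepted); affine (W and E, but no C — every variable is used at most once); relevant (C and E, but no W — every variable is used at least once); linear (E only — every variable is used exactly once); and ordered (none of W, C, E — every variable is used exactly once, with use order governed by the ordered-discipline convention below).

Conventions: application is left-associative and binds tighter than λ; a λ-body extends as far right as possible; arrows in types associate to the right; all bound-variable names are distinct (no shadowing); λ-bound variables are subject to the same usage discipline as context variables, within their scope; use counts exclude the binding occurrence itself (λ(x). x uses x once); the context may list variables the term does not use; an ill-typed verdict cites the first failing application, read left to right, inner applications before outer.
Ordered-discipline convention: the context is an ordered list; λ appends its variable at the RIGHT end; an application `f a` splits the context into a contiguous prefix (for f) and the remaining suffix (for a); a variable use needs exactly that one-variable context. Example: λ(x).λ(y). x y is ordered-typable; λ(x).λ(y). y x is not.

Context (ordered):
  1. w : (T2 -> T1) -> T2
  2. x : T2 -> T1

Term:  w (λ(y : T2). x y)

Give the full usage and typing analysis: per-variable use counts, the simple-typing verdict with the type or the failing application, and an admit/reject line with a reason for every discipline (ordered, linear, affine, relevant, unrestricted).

variable uses: w: 1×; x: 1×; y (bound): 1×
use order (left to right): w, x, y
typing: well-typed — term : T2
ordered: ✓ — single-use (w, x, y), ordered derivation ok
linear: ✓ — exactly-once usage across w, x, y
affine: ✓ — none of w, x, y used more than once
relevant: ✓ — at least one use each (w, x, y)
unrestricted: ✓ — typability at T2 is all that's needed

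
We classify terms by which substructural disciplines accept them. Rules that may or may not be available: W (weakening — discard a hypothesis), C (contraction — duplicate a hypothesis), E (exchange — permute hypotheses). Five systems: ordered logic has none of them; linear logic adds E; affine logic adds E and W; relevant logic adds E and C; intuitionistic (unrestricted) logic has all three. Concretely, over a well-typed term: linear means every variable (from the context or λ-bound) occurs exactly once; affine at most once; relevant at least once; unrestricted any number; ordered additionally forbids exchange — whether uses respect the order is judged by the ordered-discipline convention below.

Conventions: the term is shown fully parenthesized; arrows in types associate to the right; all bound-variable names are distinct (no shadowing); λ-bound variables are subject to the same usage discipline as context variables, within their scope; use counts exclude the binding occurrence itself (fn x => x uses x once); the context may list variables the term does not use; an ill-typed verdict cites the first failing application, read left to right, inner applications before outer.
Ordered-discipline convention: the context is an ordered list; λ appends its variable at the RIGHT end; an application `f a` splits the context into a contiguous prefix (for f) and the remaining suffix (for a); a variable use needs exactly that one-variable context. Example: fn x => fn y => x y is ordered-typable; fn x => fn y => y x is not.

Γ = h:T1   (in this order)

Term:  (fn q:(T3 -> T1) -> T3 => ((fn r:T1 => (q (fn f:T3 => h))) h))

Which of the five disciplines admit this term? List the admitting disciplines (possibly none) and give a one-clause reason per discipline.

admitted in: unrestricted
usage: h: 2; q [bound]: 1; r [bound]: 0; f [bound]: 0
uses in reading order: q, h, h
typing: well-typed — term : ((T3 -> T1) -> T3) -> T3
ordered: ✗, uses contraction: h ×2; unused: r, f — weakening required
linear: ✗, uses contraction: h ×2; unused: r, f — weakening required
affine: ✗, uses contraction: h ×2
relevant: ✗, unused: r, f — weakening required
unrestricted: ✓, well-typed at ((T3 -> T1) -> T3) -> T3; no restrictions here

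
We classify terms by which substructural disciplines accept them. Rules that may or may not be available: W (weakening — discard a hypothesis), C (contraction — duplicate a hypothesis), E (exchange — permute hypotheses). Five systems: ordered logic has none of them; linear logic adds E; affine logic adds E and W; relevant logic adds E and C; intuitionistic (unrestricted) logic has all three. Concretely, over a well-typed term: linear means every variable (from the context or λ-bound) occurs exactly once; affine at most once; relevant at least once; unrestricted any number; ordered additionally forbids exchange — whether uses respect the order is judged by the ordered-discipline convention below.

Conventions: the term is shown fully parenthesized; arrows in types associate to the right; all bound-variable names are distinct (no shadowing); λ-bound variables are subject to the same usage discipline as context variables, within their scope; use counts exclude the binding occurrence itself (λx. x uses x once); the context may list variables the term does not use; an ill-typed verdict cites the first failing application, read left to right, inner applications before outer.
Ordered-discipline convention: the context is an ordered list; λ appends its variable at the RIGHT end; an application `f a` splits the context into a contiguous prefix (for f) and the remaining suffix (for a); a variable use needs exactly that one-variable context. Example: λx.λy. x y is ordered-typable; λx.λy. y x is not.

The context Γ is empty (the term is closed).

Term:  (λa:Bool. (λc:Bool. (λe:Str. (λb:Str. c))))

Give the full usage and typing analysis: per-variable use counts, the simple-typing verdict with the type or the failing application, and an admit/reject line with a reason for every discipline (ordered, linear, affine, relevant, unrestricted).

counts: a (bound)=0; c (bound)=1; e (bound)=0; b (bound)=0
order of uses: c
typing: ✓ — Bool -> Bool -> Str -> Str -> Bool
ordered: ✗, needs weakening: a, e, b unused
linear: ✗, needs weakening: a, e, b unused
affine: ✓, a, c, e, b: no repeats, contraction unneeded
relevant: ✗, needs weakening: a, e, b unused
unrestricted: ✓, simply typable at Bool -> Bool -> Str -> Str -> Bool; W, C, E all held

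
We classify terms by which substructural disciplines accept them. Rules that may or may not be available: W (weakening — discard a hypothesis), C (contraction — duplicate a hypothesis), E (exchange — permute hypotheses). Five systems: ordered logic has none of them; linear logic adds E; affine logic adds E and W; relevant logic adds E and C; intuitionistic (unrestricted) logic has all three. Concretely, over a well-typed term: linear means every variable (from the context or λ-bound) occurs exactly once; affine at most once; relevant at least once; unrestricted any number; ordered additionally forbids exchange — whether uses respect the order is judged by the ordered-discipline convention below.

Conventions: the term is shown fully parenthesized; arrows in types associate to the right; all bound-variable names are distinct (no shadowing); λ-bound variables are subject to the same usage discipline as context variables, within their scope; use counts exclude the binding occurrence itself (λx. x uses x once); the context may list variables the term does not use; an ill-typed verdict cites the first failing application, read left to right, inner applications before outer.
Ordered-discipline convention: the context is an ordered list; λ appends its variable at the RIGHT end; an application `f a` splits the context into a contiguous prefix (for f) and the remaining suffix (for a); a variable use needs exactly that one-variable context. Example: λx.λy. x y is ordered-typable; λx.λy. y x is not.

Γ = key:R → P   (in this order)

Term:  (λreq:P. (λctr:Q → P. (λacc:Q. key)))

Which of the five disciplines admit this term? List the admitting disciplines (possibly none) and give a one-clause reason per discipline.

accepted by: affine, unrestricted
counts: key: 1; req [bound]: 0; ctr [bound]: 0; acc [bound]: 0
left-to-right use order: key
typing: well-typed at P → (Q → P) → Q → R → P
ordered: ✗, req, ctr, acc never used (weakening)
linear: ✗, req, ctr, acc never used (weakening)
affine: ✓, at most one use each (key, req, ctr, acc)
relevant: ✗, req, ctr, acc never used (weakening)
unrestricted: ✓, well-typed at P → (Q → P) → Q → R → P; no restrictions here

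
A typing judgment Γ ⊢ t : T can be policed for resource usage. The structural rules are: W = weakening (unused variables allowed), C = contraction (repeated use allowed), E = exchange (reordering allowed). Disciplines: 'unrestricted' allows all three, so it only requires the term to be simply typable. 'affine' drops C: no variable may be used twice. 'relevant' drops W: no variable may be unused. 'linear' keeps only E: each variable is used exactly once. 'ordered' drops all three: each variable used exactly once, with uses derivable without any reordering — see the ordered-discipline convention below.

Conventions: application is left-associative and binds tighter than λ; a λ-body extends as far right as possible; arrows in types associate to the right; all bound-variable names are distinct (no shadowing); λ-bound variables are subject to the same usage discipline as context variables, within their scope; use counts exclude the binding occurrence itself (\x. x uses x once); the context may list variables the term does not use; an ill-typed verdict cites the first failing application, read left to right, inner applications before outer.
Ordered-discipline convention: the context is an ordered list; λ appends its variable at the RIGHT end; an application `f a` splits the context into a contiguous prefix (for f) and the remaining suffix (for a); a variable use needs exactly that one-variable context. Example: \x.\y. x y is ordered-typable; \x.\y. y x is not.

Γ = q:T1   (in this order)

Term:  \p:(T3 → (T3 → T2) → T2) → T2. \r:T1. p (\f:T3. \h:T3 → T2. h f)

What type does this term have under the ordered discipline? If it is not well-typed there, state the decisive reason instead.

not well-typed under ordered — q, r left unused
usage: q ×0, p (bound) ×1, r (bound) ×0, f (bound) ×1, h (bound) ×1
order of uses: p, h, f
typing: the term checks, with type ((T3 → (T3 → T2) → T2) → T2) → T1 → T2
across the five disciplines: ordered ✗, linear ✗, affine ✓, relevant ✗, unrestricted ✓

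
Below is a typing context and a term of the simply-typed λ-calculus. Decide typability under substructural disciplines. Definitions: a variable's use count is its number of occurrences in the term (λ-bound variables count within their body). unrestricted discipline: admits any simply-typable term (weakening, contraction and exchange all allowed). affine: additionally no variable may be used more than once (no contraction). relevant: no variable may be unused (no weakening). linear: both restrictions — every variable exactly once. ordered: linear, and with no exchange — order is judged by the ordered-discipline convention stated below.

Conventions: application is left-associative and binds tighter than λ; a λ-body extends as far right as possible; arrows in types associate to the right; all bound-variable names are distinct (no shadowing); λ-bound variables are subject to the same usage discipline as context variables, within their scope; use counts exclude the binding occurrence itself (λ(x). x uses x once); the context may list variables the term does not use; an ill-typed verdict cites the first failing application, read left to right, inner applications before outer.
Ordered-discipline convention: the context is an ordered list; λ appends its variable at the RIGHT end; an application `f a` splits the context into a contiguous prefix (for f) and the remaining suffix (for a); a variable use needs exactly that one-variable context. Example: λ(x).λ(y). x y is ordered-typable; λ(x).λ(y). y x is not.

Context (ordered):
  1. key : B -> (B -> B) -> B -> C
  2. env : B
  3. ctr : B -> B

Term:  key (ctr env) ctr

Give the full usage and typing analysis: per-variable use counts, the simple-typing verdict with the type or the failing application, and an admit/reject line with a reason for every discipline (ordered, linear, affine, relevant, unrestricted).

counts: key ×1, env ×1, ctr ×2
left-to-right use order: key, ctr, env, ctr
typing: ✓ — B -> C
ordered ✗ (repeated use of ctr ×2)
linear ✗ (repeated use of ctr ×2)
affine ✗ (repeated use of ctr ×2)
relevant ✓ (at least one use each (key, env, ctr))
unrestricted ✓ (simply typable at B -> C; W, C, E all held)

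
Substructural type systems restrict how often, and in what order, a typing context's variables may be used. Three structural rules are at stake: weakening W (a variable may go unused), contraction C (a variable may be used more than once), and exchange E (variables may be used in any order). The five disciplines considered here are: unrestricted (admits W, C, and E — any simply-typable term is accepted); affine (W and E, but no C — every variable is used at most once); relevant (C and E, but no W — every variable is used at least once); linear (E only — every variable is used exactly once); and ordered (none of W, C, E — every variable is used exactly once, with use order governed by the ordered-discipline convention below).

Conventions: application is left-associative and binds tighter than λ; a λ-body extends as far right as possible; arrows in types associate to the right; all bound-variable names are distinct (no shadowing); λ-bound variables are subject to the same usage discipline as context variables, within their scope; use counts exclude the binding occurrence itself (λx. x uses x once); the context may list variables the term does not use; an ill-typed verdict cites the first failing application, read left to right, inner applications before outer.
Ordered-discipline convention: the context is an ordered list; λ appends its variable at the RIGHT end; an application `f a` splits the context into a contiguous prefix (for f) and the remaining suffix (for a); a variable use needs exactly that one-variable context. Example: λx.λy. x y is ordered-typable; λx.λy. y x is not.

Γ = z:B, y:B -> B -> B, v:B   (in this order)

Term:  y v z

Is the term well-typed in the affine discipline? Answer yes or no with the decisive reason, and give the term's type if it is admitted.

yes — none of z, y, v used more than once; term : B
counts: z ×1, y ×1, v ×1
left-to-right use order: y, v, z
typing: well-typed — term : B
across the five disciplines: ordered ✗; linear ✓; affine ✓; relevant ✓; unrestricted ✓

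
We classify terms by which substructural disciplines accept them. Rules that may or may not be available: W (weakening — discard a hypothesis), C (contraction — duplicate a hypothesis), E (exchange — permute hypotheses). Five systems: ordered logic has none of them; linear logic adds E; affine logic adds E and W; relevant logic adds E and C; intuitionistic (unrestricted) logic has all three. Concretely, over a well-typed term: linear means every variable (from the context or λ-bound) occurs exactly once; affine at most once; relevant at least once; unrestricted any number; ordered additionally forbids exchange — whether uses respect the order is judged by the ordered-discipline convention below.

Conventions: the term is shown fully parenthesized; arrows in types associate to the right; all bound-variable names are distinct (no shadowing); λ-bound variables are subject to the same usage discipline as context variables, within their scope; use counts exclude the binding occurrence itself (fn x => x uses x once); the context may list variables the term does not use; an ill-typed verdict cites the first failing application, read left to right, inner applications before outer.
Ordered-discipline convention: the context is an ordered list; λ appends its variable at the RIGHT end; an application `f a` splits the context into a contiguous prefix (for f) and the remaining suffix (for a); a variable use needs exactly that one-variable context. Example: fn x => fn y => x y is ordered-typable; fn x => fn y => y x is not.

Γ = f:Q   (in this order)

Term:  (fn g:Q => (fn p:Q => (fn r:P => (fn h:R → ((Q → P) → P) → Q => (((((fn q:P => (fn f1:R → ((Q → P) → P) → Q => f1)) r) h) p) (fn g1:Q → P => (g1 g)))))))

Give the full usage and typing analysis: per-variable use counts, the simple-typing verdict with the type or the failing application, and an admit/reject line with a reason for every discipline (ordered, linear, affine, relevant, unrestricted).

use counts: f: 0×; g (λ-bound): 1×; p (λ-bound): 1×; r (λ-bound): 1×; h (λ-bound): 1×; q (λ-bound): 0×; f1 (λ-bound): 1×; g1 (λ-bound): 1×
order of uses: f1, r, h, p, g1, g
typing: ill-typed: a function awaiting R gets Q
ordered: ✗, the type mismatch rejects it
linear: ✗, not simply typable
affine: ✗, fails simple typing
relevant: ✗, a type mismatch blocks all five
unrestricted: ✗, the type mismatch rejects it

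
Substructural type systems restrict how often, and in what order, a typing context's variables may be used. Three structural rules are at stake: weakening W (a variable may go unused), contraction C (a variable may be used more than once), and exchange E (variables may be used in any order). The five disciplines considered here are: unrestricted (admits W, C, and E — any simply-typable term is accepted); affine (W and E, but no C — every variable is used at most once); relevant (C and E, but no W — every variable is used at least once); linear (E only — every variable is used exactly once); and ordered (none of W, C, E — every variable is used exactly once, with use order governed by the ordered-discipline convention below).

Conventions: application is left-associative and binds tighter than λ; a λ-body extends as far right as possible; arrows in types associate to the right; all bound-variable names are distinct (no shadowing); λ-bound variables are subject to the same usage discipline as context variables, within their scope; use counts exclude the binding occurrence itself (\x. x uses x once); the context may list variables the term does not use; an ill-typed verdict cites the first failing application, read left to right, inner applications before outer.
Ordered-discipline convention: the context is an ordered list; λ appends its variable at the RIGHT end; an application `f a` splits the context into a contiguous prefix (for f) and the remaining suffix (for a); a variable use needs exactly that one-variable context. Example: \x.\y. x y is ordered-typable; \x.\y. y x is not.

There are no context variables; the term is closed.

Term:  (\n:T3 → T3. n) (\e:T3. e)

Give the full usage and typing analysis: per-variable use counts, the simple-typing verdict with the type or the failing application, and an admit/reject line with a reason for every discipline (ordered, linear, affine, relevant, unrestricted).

variable uses: n [bound]: 1, e [bound]: 1
uses in reading order: n, e
typing: the term checks, with type T3 → T3
ordered: ✓ — single-use (n, e), ordered derivation ok
linear: ✓ — exactly-once usage across n, e
affine: ✓ — no duplicate uses among n, e
relevant: ✓ — n, e: all used, weakening unneeded
unrestricted: ✓ — simply typable at T3 → T3; W, C, E all held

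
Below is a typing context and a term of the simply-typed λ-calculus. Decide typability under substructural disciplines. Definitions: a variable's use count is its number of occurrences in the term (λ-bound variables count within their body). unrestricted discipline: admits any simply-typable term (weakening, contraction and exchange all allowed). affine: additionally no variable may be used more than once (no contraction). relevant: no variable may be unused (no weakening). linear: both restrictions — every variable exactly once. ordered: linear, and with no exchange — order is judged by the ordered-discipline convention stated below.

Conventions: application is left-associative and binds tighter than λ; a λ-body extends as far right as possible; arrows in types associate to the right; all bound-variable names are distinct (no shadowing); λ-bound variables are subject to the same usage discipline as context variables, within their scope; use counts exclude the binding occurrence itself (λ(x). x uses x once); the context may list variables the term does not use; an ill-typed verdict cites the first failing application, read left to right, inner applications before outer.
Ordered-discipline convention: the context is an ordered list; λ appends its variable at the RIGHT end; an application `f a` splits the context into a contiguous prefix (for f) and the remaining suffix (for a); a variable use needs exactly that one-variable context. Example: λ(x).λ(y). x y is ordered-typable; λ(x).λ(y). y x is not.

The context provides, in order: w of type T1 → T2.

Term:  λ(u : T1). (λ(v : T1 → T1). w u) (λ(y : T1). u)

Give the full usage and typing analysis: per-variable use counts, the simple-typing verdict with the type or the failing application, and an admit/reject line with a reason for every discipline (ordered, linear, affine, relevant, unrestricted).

counts: w=1, u (bound)=2, v (bound)=0, y (bound)=0
use order (left to right): w, u, u
typing: well-typed at T1 → T2
ordered ✗ (u ×2 used more than once (contraction); v, y left unused)
linear ✗ (u ×2 used more than once (contraction); v, y left unused)
affine ✗ (u ×2 used more than once (contraction))
relevant ✗ (v, y left unused)
unrestricted ✓ (simply typable at T1 → T2; W, C, E all held)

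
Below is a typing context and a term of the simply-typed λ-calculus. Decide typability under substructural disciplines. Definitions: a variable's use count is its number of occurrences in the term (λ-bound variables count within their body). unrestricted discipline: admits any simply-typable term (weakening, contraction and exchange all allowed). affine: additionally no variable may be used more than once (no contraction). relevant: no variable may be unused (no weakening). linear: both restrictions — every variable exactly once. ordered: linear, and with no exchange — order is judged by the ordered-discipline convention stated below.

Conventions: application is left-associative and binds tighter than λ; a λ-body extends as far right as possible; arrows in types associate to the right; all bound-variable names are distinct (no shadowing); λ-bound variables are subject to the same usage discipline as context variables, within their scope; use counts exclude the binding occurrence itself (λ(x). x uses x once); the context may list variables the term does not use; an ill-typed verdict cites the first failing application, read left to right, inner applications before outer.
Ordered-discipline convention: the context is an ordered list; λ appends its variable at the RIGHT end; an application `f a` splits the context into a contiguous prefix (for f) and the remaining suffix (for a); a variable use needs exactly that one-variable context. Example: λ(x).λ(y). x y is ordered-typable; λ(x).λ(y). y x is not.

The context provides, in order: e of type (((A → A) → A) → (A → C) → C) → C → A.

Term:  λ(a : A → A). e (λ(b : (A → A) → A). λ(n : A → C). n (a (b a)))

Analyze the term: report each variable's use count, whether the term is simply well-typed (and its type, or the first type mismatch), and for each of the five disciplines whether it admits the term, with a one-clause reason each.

variable uses: e=1, a [bound]=2, b [bound]=1, n [bound]=1
left-to-right use order: e, n, a, b, a
typing: well-typed at (A → A) → C → A
ordered: ✗ — uses contraction: a ×2
linear: ✗ — uses contraction: a ×2
affine: ✗ — uses contraction: a ×2
relevant: ✓ — none of e, a, b, n goes unused
unrestricted: ✓ — well-typed at (A → A) → C → A; no restrictions here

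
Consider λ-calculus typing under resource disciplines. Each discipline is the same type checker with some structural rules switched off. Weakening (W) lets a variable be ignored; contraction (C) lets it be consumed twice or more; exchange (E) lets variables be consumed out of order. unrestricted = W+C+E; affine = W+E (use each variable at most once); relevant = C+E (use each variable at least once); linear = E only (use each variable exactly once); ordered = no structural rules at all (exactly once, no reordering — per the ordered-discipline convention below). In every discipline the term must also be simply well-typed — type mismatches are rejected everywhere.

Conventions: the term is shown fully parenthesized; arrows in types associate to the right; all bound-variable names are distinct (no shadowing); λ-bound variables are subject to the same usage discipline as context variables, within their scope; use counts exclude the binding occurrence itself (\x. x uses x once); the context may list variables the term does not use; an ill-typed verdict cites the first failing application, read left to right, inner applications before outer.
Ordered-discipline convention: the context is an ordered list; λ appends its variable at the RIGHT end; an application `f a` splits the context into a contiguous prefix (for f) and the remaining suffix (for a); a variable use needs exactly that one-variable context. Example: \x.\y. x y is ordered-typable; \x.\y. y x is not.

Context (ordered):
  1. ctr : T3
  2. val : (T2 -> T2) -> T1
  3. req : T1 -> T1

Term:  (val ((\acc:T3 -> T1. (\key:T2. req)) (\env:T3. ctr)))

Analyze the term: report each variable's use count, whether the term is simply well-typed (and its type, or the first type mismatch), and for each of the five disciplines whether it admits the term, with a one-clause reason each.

use counts: ctr: 1×; val: 1×; req: 1×; acc [bound]: 0×; key [bound]: 0×; env [bound]: 0×
uses in reading order: val, req, ctr
typing: ill-typed: a function awaiting T3 -> T1 gets T3 -> T3
ordered: ✗ — the type mismatch rejects it
linear: ✗ — not simply typable
affine: ✗ — fails simple typing
relevant: ✗ — a type mismatch blocks all five
unrestricted: ✗ — the type mismatch rejects it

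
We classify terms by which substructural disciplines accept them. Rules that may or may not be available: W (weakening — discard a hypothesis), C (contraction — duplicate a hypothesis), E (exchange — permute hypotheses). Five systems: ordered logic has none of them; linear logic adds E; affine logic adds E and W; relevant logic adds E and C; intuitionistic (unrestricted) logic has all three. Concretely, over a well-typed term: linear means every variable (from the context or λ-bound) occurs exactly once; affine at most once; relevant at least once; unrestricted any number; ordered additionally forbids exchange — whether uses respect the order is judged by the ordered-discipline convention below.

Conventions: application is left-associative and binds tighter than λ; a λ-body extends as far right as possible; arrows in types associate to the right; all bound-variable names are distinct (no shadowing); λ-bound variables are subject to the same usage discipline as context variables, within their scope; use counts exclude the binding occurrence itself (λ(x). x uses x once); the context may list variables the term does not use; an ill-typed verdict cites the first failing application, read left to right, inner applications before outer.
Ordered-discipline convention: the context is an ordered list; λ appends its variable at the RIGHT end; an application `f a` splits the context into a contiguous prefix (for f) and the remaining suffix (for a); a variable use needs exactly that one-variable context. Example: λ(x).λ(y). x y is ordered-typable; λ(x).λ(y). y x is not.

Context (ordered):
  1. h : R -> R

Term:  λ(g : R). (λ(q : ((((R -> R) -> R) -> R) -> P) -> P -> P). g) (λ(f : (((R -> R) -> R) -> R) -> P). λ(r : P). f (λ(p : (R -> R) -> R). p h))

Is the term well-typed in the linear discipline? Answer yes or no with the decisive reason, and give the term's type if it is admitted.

no — q, r left unused
usage: h: 1; g [bound]: 1; q [bound]: 0; f [bound]: 1; r [bound]: 0; p [bound]: 1
uses in reading order: g, f, p, h
typing: well-typed at R -> R
across the five disciplines: ordered ✗ | linear ✗ | affine ✓ | relevant ✗ | unrestricted ✓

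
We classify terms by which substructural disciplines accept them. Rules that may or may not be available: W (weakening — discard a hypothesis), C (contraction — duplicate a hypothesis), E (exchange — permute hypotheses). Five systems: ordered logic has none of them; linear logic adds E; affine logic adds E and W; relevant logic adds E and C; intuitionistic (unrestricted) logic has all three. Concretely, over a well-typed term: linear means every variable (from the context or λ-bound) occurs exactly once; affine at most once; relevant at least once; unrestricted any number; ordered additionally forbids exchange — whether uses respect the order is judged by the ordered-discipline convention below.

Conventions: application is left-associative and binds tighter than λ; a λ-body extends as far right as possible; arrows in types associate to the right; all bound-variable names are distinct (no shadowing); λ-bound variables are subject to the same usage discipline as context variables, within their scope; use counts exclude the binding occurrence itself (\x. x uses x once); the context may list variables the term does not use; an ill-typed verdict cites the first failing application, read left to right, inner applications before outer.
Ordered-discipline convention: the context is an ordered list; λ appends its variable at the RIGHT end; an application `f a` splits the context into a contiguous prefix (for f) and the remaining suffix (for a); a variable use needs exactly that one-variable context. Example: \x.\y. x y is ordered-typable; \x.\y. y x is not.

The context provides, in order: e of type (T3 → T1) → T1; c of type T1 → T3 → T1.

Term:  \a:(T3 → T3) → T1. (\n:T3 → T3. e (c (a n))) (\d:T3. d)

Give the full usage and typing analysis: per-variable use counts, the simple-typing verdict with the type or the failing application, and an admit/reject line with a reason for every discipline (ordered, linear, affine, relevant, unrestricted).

use counts: e=1, c=1, a (bound)=1, n (bound)=1, d (bound)=1
left-to-right use order: e, c, a, n, d
typing: well-typed — term : ((T3 → T3) → T1) → T1
ordered: ✓ — e, c, a, n, d: once each, no exchange needed
linear: ✓ — exactly-once usage across e, c, a, n, d
affine: ✓ — at most one use each (e, c, a, n, d)
relevant: ✓ — none of e, c, a, n, d goes unused
unrestricted: ✓ — typability at ((T3 → T3) → T1) → T1 is all that's needed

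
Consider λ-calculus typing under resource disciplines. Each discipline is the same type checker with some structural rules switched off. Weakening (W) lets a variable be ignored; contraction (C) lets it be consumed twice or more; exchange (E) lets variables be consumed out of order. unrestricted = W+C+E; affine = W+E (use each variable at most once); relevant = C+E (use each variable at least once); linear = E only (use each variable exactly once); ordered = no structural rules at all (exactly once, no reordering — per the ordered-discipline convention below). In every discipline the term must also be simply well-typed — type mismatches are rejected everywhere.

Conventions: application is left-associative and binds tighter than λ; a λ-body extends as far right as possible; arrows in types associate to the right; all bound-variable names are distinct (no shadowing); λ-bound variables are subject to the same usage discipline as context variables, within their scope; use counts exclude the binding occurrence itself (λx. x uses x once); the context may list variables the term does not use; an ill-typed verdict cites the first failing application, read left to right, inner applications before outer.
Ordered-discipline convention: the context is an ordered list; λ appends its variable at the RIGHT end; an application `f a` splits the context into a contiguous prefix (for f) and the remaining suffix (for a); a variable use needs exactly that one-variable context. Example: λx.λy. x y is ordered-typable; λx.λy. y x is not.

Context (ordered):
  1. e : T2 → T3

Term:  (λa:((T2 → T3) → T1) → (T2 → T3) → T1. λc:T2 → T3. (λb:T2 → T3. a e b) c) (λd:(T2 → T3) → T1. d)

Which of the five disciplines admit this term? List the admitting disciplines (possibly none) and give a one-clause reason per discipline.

accepted by: none
usage: e: 1; a (bound): 1; c (bound): 1; b (bound): 1; d (bound): 1
use order (left to right): a, e, b, c, d
typing: ill-typed: an application expects (T2 → T3) → T1 but receives T2 → T3
ordered: ✗, a type mismatch blocks all five
linear: ✗, the type mismatch rejects it
affine: ✗, not simply typable
relevant: ✗, fails simple typing
unrestricted: ✗, a type mismatch blocks all five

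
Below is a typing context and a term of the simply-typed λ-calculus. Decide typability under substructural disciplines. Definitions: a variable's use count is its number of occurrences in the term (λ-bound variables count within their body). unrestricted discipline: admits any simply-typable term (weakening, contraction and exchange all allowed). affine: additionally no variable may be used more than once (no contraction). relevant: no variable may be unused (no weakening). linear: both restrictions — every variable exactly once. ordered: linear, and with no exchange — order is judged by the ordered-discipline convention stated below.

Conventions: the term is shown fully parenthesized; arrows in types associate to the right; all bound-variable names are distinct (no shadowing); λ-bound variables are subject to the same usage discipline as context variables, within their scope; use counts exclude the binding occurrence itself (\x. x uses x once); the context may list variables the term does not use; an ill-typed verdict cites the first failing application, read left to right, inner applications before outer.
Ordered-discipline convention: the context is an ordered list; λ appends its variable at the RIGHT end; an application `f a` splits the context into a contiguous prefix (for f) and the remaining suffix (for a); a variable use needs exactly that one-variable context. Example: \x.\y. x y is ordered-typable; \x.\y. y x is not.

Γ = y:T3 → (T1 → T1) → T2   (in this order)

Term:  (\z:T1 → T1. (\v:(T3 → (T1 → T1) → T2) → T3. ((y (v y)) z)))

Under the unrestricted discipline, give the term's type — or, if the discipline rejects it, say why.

term : (T1 → T1) → ((T3 → (T1 → T1) → T2) → T3) → T2
use counts: y=2, z (λ-bound)=1, v (λ-bound)=1
use order (left to right): y, v, y, z
typing: well-typed at (T1 → T1) → ((T3 → (T1 → T1) → T2) → T3) → T2
all disciplines: ordered ✗ · linear ✗ · affine ✗ · relevant ✓ · unrestricted ✓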